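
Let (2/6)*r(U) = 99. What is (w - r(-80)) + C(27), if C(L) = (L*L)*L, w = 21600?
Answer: 40986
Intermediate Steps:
r(U) = 297 (r(U) = 3*99 = 297)
C(L) = L³ (C(L) = L²*L = L³)
(w - r(-80)) + C(27) = (21600 - 1*297) + 27³ = (21600 - 297) + 19683 = 21303 + 19683 = 40986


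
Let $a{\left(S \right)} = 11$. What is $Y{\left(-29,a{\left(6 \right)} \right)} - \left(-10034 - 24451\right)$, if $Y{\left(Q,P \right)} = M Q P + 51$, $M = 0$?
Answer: $34536$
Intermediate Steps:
$Y{\left(Q,P \right)} = 51$ ($Y{\left(Q,P \right)} = 0 Q P + 51 = 0 P + 51 = 0 + 51 = 51$)
$Y{\left(-29,a{\left(6 \right)} \right)} - \left(-10034 - 24451\right) = 51 - \left(-10034 - 24451\right) = 51 - -34485 = 51 + 34485 = 34536$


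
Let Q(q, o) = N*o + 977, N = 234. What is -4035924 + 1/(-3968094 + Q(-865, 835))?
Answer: -15222403520749/3771727 ≈ -4.0359e+6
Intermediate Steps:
Q(q, o) = 977 + 234*o (Q(q, o) = 234*o + 977 = 977 + 234*o)
-4035924 + 1/(-3968094 + Q(-865, 835)) = -4035924 + 1/(-3968094 + (977 + 234*835)) = -4035924 + 1/(-3968094 + (977 + 195390)) = -4035924 + 1/(-3968094 + 196367) = -4035924 + 1/(-3771727) = -4035924 - 1/3771727 = -15222403520749/3771727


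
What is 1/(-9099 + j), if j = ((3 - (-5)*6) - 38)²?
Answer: -1/9074 ≈ -0.00011021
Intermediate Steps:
j = 25 (j = ((3 - 1*(-30)) - 38)² = ((3 + 30) - 38)² = (33 - 38)² = (-5)² = 25)
1/(-9099 + j) = 1/(-9099 + 25) = 1/(-9074) = -1/9074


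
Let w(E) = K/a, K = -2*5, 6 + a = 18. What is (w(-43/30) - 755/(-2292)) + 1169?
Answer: 892731/764 ≈ 1168.5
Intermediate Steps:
a = 12 (a = -6 + 18 = 12)
K = -10
w(E) = -⅚ (w(E) = -10/12 = -10*1/12 = -⅚)
(w(-43/30) - 755/(-2292)) + 1169 = (-⅚ - 755/(-2292)) + 1169 = (-⅚ - 755*(-1/2292)) + 1169 = (-⅚ + 755/2292) + 1169 = -385/764 + 1169 = 892731/764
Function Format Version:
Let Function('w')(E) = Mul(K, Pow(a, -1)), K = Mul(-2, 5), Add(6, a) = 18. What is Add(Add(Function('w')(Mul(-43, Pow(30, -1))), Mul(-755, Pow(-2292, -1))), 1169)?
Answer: Rational(892731, 764) ≈ 1168.5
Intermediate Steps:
a = 12 (a = Add(-6, 18) = 12)
K = -10
Function('w')(E) = Rational(-5, 6) (Function('w')(E) = Mul(-10, Pow(12, -1)) = Mul(-10, Rational(1, 12)) = Rational(-5, 6))
Add(Add(Function('w')(Mul(-43, Pow(30, -1))), Mul(-755, Pow(-2292, -1))), 1169) = Add(Add(Rational(-5, 6), Mul(-755, Pow(-2292, -1))), 1169) = Add(Add(Rational(-5, 6), Mul(-755, Rational(-1, 2292))), 1169) = Add(Add(Rational(-5, 6), Rational(755, 2292)), 1169) = Add(Rational(-385, 764), 1169) = Rational(892731, 764)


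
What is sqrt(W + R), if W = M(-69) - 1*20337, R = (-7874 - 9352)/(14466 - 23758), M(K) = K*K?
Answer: I*sqrt(336172866018)/4646 ≈ 124.8*I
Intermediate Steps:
M(K) = K**2
R = 8613/4646 (R = -17226/(-9292) = -17226*(-1/9292) = 8613/4646 ≈ 1.8539)
W = -15576 (W = (-69)**2 - 1*20337 = 4761 - 20337 = -15576)
sqrt(W + R) = sqrt(-15576 + 8613/4646) = sqrt(-72357483/4646) = I*sqrt(336172866018)/4646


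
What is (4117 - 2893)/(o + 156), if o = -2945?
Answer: -1224/2789 ≈ -0.43887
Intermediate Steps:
(4117 - 2893)/(o + 156) = (4117 - 2893)/(-2945 + 156) = 1224/(-2789) = 1224*(-1/2789) = -1224/2789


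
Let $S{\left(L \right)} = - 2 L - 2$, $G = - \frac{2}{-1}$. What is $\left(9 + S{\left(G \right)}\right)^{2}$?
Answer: $9$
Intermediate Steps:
$G = 2$ ($G = \left(-2\right) \left(-1\right) = 2$)
$S{\left(L \right)} = -2 - 2 L$
$\left(9 + S{\left(G \right)}\right)^{2} = \left(9 - 6\right)^{2} = 3^{2} = 9$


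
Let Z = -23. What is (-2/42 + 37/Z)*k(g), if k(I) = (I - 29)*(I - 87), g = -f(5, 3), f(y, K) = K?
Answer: -768000/161 ≈ -4770.2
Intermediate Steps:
g = -3 (g = -1*3 = -3)
k(I) = (-87 + I)*(-29 + I) (k(I) = (-29 + I)*(-87 + I) = (-87 + I)*(-29 + I))
(-2/42 + 37/Z)*k(g) = (-2/42 + 37/(-23))*(2523 + (-3)² - 116*(-3)) = (-2*1/42 + 37*(-1/23))*(2523 + 9 + 348) = (-1/21 - 37/23)*2880 = -800/483*2880 = -768000/161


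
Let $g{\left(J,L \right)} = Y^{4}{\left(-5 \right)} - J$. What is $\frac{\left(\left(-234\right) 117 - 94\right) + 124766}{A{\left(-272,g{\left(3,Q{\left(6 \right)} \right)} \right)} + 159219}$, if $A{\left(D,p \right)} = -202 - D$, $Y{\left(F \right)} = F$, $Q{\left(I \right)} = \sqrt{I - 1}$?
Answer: $\frac{97294}{159289} \approx 0.6108$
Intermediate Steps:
$Q{\left(I \right)} = \sqrt{-1 + I}$
$g{\left(J,L \right)} = 625 - J$ ($g{\left(J,L \right)} = \left(-5\right)^{4} - J = 625 - J$)
$\frac{\left(\left(-234\right) 117 - 94\right) + 124766}{A{\left(-272,g{\left(3,Q{\left(6 \right)} \right)} \right)} + 159219} = \frac{\left(\left(-234\right) 117 - 94\right) + 124766}{\left(-202 - -272\right) + 159219} = \frac{\left(-27378 - 94\right) + 124766}{\left(-202 + 272\right) + 159219} = \frac{-27472 + 124766}{70 + 159219} = \frac{97294}{159289}$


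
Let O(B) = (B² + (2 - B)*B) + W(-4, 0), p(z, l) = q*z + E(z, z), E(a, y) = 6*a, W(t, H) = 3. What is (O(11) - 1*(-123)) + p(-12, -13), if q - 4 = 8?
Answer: -68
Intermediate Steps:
q = 12 (q = 4 + 8 = 12)
p(z, l) = 18*z (p(z, l) = 12*z + 6*z = 18*z)
O(B) = 3 + B² + B*(2 - B) (O(B) = (B² + (2 - B)*B) + 3 = (B² + B*(2 - B)) + 3 = 3 + B² + B*(2 - B))
(O(11) - 1*(-123)) + p(-12, -13) = ((3 + 2*11) - 1*(-123)) + 18*(-12) = ((3 + 22) + 123) - 216 = (25 + 123) - 216 = 148 - 216 = -68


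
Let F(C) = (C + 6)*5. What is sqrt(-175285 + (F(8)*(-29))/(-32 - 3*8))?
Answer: I*sqrt(700995)/2 ≈ 418.63*I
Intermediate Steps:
F(C) = 30 + 5*C (F(C) = (6 + C)*5 = 30 + 5*C)
sqrt(-175285 + (F(8)*(-29))/(-32 - 3*8)) = sqrt(-175285 + ((30 + 5*8)*(-29))/(-32 - 3*8)) = sqrt(-175285 + ((30 + 40)*(-29))/(-32 - 24)) = sqrt(-175285 + (70*(-29))/(-56)) = sqrt(-175285 - 2030*(-1/56)) = sqrt(-175285 + 145/4) = sqrt(-700995/4) = I*sqrt(700995)/2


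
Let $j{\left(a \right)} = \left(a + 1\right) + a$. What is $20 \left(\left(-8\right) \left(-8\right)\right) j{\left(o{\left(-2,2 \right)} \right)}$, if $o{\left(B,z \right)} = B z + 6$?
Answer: $6400$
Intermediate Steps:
$o{\left(B,z \right)} = 6 + B z$
$j{\left(a \right)} = 1 + 2 a$ ($j{\left(a \right)} = \left(1 + a\right) + a = 1 + 2 a$)
$20 \left(\left(-8\right) \left(-8\right)\right) j{\left(o{\left(-2,2 \right)} \right)} = 20 \left(\left(-8\right) \left(-8\right)\right) \left(1 + 2 \left(6 - 4\right)\right) = 20 \cdot 64 \left(1 + 2 \left(6 - 4\right)\right) = 1280 \left(1 + 2 \cdot 2\right) = 1280 \left(1 + 4\right) = 1280 \cdot 5 = 6400$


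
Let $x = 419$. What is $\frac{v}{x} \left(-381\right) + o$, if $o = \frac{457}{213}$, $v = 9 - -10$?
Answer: $- \frac{1350424}{89247} \approx -15.131$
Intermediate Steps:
$v = 19$ ($v = 9 + 10 = 19$)
$o = \frac{457}{213}$ ($o = 457 \cdot \frac{1}{213} = \frac{457}{213} \approx 2.1455$)
$\frac{v}{x} \left(-381\right) + o = \frac{19}{419} \left(-381\right) + \frac{457}{213} = - \frac{7239}{419} + \frac{457}{213} = - \frac{1350424}{89247}$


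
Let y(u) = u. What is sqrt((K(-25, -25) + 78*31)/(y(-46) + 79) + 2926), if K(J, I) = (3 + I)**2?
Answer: 2*sqrt(820545)/33 ≈ 54.899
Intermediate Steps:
sqrt((K(-25, -25) + 78*31)/(y(-46) + 79) + 2926) = sqrt(((3 - 25)**2 + 78*31)/(-46 + 79) + 2926) = sqrt(((-22)**2 + 2418)/33 + 2926) = sqrt((484 + 2418)*(1/33) + 2926) = sqrt(2902*(1/33) + 2926) = sqrt(2902/33 + 2926) = sqrt(99460/33) = 2*sqrt(820545)/33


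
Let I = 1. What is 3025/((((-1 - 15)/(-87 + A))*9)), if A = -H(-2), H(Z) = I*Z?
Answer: 257125/144 ≈ 1785.6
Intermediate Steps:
H(Z) = Z (H(Z) = 1*Z = Z)
A = 2 (A = -1*(-2) = 2)
3025/((((-1 - 15)/(-87 + A))*9)) = 3025/((((-1 - 15)/(-87 + 2))*9)) = 3025/((-16/(-85)*9)) = 3025/((-16*(-1/85)*9)) = 3025/(((16/85)*9)) = 3025/(144/85) = 3025*(85/144) = 257125/144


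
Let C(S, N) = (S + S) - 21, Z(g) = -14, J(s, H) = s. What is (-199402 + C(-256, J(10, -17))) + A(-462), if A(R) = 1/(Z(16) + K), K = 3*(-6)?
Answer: -6397921/32 ≈ -1.9994e+5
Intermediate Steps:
C(S, N) = -21 + 2*S (C(S, N) = 2*S - 21 = -21 + 2*S)
K = -18
A(R) = -1/32 (A(R) = 1/(-14 - 18) = 1/(-32) = -1/32)
(-199402 + C(-256, J(10, -17))) + A(-462) = (-199402 + (-21 + 2*(-256))) - 1/32 = (-199402 + (-21 - 512)) - 1/32 = (-199402 - 533) - 1/32 = -199935 - 1/32 = -6397921/32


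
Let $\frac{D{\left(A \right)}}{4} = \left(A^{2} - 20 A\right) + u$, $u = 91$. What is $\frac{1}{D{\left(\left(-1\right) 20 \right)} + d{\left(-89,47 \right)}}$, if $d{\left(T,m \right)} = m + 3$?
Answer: $\frac{1}{3614} \approx 0.0002767$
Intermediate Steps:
$D{\left(A \right)} = 364 - 80 A + 4 A^{2}$ ($D{\left(A \right)} = 4 \left(\left(A^{2} - 20 A\right) + 91\right) = 4 \left(91 + A^{2} - 20 A\right) = 364 - 80 A + 4 A^{2}$)
$d{\left(T,m \right)} = 3 + m$
$\frac{1}{D{\left(\left(-1\right) 20 \right)} + d{\left(-89,47 \right)}} = \frac{1}{\left(364 - 80 \left(\left(-1\right) 20\right) + 4 \left(\left(-1\right) 20\right)^{2}\right) + \left(3 + 47\right)} = \frac{1}{\left(364 - -1600 + 4 \left(-20\right)^{2}\right) + 50} = \frac{1}{\left(364 + 1600 + 4 \cdot 400\right) + 50} = \frac{1}{\left(364 + 1600 + 1600\right) + 50} = \frac{1}{3564 + 50} = \frac{1}{3614}$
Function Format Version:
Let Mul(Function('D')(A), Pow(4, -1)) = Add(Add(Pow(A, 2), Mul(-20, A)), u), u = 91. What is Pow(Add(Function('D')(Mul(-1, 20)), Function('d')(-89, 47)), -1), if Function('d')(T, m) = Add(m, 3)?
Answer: Rational(1, 3614) ≈ 0.00027670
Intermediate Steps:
Function('D')(A) = Add(364, Mul(-80, A), Mul(4, Pow(A, 2))) (Function('D')(A) = Mul(4, Add(Add(Pow(A, 2), Mul(-20, A)), 91)) = Mul(4, Add(91, Pow(A, 2), Mul(-20, A))) = Add(364, Mul(-80, A), Mul(4, Pow(A, 2))))
Function('d')(T, m) = Add(3, m)
Pow(Add(Function('D')(Mul(-1, 20)), Function('d')(-89, 47)), -1) = Pow(Add(Add(364, Mul(-80, Mul(-1, 20)), Mul(4, Pow(Mul(-1, 20), 2))), Add(3, 47)), -1) = Pow(Add(Add(364, Mul(-80, -20), Mul(4, Pow(-20, 2))), 50), -1) = Pow(Add(Add(364, 1600, Mul(4, 400)), 50), -1) = Pow(Add(Add(364, 1600, 1600), 50), -1) = Pow(Add(3564, 50), -1) = Pow(3614, -1) = Rational(1, 3614)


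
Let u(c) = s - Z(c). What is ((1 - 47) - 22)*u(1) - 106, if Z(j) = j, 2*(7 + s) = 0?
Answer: 438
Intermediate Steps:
s = -7 (s = -7 + (1/2)*0 = -7 + 0 = -7)
u(c) = -7 - c
((1 - 47) - 22)*u(1) - 106 = ((1 - 47) - 22)*(-7 - 1*1) - 106 = (-46 - 22)*(-7 - 1) - 106 = -68*(-8) - 106 = 544 - 106 = 438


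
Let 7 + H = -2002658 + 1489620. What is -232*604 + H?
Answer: -653173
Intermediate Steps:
H = -513045 (H = -7 + (-2002658 + 1489620) = -7 - 513038 = -513045)
-232*604 + H = -232*604 - 513045 = -140128 - 513045 = -653173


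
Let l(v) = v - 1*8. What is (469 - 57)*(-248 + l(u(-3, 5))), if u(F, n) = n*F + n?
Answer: -109592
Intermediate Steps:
u(F, n) = n + F*n (u(F, n) = F*n + n = n + F*n)
l(v) = -8 + v (l(v) = v - 8 = -8 + v)
(469 - 57)*(-248 + l(u(-3, 5))) = (469 - 57)*(-248 + (-8 + 5*(1 - 3))) = 412*(-248 + (-8 + 5*(-2))) = 412*(-248 + (-8 - 10)) = 412*(-248 - 18) = 412*(-266) = -109592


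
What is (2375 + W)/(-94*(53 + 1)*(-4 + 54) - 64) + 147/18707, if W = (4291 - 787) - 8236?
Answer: 6262339/365310296 ≈ 0.017143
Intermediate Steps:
W = -4732 (W = 3504 - 8236 = -4732)
(2375 + W)/(-94*(53 + 1)*(-4 + 54) - 64) + 147/18707 = (2375 - 4732)/(-94*(53 + 1)*(-4 + 54) - 64) + 147/18707 = -2357/(-5076*50 - 64) + 147*(1/18707) = -2357/(-94*2700 - 64) + 147/18707 = -2357/(-253800 - 64) + 147/18707 = -2357/(-253864) + 147/18707 = -2357*(-1/253864) + 147/18707 = 2357/253864 + 147/18707 = 6262339/365310296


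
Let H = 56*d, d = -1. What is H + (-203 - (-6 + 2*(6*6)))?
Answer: -325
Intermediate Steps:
H = -56 (H = 56*(-1) = -56)
H + (-203 - (-6 + 2*(6*6))) = -56 + (-203 - (-6 + 2*(6*6))) = -56 + (-203 - (-6 + 2*36)) = -56 + (-203 - (-6 + 72)) = -56 + (-203 - 1*66) = -56 + (-203 - 66) = -56 - 269 = -325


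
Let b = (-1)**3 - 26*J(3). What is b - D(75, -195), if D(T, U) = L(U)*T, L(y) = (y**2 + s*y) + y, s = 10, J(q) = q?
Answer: -2691079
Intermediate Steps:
L(y) = y**2 + 11*y (L(y) = (y**2 + 10*y) + y = y**2 + 11*y)
b = -79 (b = (-1)**3 - 26*3 = -1 - 78 = -79)
D(T, U) = T*U*(11 + U) (D(T, U) = (U*(11 + U))*T = T*U*(11 + U))
b - D(75, -195) = -79 - 75*(-195)*(11 - 195) = -79 - 75*(-195)*(-184) = -79 - 1*2691000 = -79 - 2691000 = -2691079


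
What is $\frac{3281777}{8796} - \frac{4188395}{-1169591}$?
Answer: $\frac{3875177965627}{10287722436} \approx 376.68$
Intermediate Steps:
$\frac{3281777}{8796} - \frac{4188395}{-1169591} = 3281777 \cdot \frac{1}{8796} - - \frac{4188395}{1169591} = \frac{3281777}{8796} + \frac{4188395}{1169591} = \frac{3875177965627}{10287722436}$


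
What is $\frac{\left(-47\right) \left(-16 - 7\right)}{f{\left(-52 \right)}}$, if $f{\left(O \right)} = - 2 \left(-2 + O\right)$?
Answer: $\frac{1081}{108} \approx 10.009$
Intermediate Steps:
$f{\left(O \right)} = 4 - 2 O$
$\frac{\left(-47\right) \left(-16 - 7\right)}{f{\left(-52 \right)}} = \frac{\left(-47\right) \left(-16 - 7\right)}{4 - -104} = \frac{\left(-47\right) \left(-23\right)}{4 + 104} = \frac{1081}{108}$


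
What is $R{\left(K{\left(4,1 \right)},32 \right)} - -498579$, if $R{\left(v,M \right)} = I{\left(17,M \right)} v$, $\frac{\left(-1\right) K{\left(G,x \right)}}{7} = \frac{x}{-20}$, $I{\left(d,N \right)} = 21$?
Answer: $\frac{9971727}{20} \approx 4.9859 \cdot 10^{5}$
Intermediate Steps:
$K{\left(G,x \right)} = \frac{7 x}{20}$ ($K{\left(G,x \right)} = - 7 \frac{x}{-20} = - 7 x \left(- \frac{1}{20}\right) = - 7 \left(- \frac{x}{20}\right) = \frac{7 x}{20}$)
$R{\left(v,M \right)} = 21 v$
$R{\left(K{\left(4,1 \right)},32 \right)} - -498579 = 21 \cdot \frac{7}{20} \cdot 1 - -498579 = 21 \cdot \frac{7}{20} + 498579 = \frac{147}{20} + 498579 = \frac{9971727}{20}$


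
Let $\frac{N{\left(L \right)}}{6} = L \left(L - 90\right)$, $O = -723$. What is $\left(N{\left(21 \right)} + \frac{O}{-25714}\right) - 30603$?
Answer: $- \frac{1010482335}{25714} \approx -39297.0$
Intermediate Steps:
$N{\left(L \right)} = 6 L \left(-90 + L\right)$ ($N{\left(L \right)} = 6 L \left(L - 90\right) = 6 L \left(-90 + L\right)$)
$\left(N{\left(21 \right)} + \frac{O}{-25714}\right) - 30603 = \left(6 \cdot 21 \left(-90 + 21\right) - \frac{723}{-25714}\right) - 30603 = \left(6 \cdot 21 \left(-69\right) - - \frac{723}{25714}\right) - 30603 = \left(-8694 + \frac{723}{25714}\right) - 30603 = - \frac{223556793}{25714} - 30603 = - \frac{1010482335}{25714}$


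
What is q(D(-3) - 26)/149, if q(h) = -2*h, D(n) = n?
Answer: 58/149 ≈ 0.38926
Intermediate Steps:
q(D(-3) - 26)/149 = (-2*(-3 - 26))/149 = (-2*(-29))/149 = (1/149)*58 = 58/149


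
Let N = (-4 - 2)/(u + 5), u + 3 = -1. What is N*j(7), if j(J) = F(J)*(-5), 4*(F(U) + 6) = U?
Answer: -255/2 ≈ -127.50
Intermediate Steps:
u = -4 (u = -3 - 1 = -4)
F(U) = -6 + U/4
N = -6 (N = (-4 - 2)/(-4 + 5) = -6/1 = -6*1 = -6)
j(J) = 30 - 5*J/4 (j(J) = (-6 + J/4)*(-5) = 30 - 5*J/4)
N*j(7) = -6*(30 - 5/4*7) = -6*(30 - 35/4) = -6*85/4 = -255/2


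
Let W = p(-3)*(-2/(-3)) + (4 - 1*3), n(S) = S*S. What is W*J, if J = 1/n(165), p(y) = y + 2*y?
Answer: -1/5445 ≈ -0.00018365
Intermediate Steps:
n(S) = S²
p(y) = 3*y
J = 1/27225 (J = 1/(165²) = 1/27225 ≈ 3.6731e-5)
W = -5 (W = (3*(-3))*(-2/(-3)) + (4 - 1*3) = -(-18)*(-1)/3 + (4 - 3) = -9*⅔ + 1 = -6 + 1 = -5)
W*J = -5*1/27225 = -1/5445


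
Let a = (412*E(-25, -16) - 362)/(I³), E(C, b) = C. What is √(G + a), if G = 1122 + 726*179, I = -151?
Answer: √68144526646638/22801 ≈ 362.04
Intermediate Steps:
G = 131076 (G = 1122 + 129954 = 131076)
a = 10662/3442951 (a = (412*(-25) - 362)/((-151)³) = (-10300 - 362)/(-3442951) = -10662*(-1/3442951) = 10662/3442951 ≈ 0.0030968)
√(G + a) = √(131076 + 10662/3442951) = √(451288255938/3442951) = √68144526646638/22801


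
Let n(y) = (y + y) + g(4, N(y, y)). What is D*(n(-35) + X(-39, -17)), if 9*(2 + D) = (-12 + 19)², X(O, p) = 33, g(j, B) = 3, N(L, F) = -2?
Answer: -1054/9 ≈ -117.11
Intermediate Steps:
n(y) = 3 + 2*y (n(y) = (y + y) + 3 = 2*y + 3 = 3 + 2*y)
D = 31/9 (D = -2 + (-12 + 19)²/9 = -2 + (⅑)*7² = -2 + (⅑)*49 = -2 + 49/9 = 31/9 ≈ 3.4444)
D*(n(-35) + X(-39, -17)) = 31*((3 + 2*(-35)) + 33)/9 = 31*((3 - 70) + 33)/9 = 31*(-67 + 33)/9 = (31/9)*(-34) = -1054/9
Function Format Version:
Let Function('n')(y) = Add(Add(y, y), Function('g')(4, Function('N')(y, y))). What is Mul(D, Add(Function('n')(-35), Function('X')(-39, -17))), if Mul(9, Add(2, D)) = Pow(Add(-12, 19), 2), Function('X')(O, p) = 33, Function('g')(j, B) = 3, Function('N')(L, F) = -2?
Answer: Rational(-1054, 9) ≈ -117.11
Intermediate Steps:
Function('n')(y) = Add(3, Mul(2, y)) (Function('n')(y) = Add(Add(y, y), 3) = Add(Mul(2, y), 3) = Add(3, Mul(2, y)))
D = Rational(31, 9) (D = Add(-2, Mul(Rational(1, 9), Pow(Add(-12, 19), 2))) = Add(-2, Mul(Rational(1, 9), Pow(7, 2))) = Add(-2, Mul(Rational(1, 9), 49)) = Add(-2, Rational(49, 9)) = Rational(31, 9) ≈ 3.4444)
Mul(D, Add(Function('n')(-35), Function('X')(-39, -17))) = Mul(Rational(31, 9), Add(Add(3, Mul(2, -35)), 33)) = Mul(Rational(31, 9), Add(Add(3, -70), 33)) = Mul(Rational(31, 9), Add(-67, 33)) = Mul(Rational(31, 9), -34) = Rational(-1054, 9)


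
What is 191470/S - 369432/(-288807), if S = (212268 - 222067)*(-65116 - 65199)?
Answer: 767160910454/599665088333 ≈ 1.2793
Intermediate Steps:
S = 1276956685 (S = -9799*(-130315) = 1276956685)
191470/S - 369432/(-288807) = 191470/1276956685 - 369432/(-288807) = 191470*(1/1276956685) - 369432*(-1/288807) = 934/6229057 + 123144/96269 = 767160910454/599665088333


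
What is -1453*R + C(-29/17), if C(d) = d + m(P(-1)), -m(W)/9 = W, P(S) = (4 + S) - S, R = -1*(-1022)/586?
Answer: -12810024/4981 ≈ -2571.8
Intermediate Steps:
R = 511/293 (R = 1022*(1/586) = 511/293 ≈ 1.7440)
P(S) = 4
m(W) = -9*W
C(d) = -36 + d (C(d) = d - 9*4 = d - 36 = -36 + d)
-1453*R + C(-29/17) = -1453*511/293 + (-36 - 29/17) = -742483/293 + (-36 - 29*1/17) = -742483/293 + (-36 - 29/17) = -742483/293 - 641/17 = -12810024/4981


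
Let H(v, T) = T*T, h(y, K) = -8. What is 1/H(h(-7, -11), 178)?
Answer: 1/31684 ≈ 3.1562e-5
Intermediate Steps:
H(v, T) = T²
1/H(h(-7, -11), 178) = 1/(178²) = 1/31684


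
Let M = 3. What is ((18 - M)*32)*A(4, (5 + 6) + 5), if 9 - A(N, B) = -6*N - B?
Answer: 23520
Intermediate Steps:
A(N, B) = 9 + B + 6*N (A(N, B) = 9 - (-6*N - B) = 9 - (-B - 6*N) = 9 + (B + 6*N) = 9 + B + 6*N)
((18 - M)*32)*A(4, (5 + 6) + 5) = ((18 - 1*3)*32)*(9 + ((5 + 6) + 5) + 6*4) = ((18 - 3)*32)*(9 + (11 + 5) + 24) = (15*32)*(9 + 16 + 24) = 480*49 = 23520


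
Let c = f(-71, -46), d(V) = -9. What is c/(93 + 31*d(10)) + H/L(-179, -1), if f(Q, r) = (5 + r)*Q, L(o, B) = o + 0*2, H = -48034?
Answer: 8413255/33294 ≈ 252.70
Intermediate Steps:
L(o, B) = o (L(o, B) = o + 0 = o)
f(Q, r) = Q*(5 + r)
c = 2911 (c = -71*(5 - 46) = -71*(-41) = 2911)
c/(93 + 31*d(10)) + H/L(-179, -1) = 2911/(93 + 31*(-9)) - 48034/(-179) = 2911/(93 - 279) - 48034*(-1/179) = 2911/(-186) + 48034/179 = 2911*(-1/186) + 48034/179 = -2911/186 + 48034/179 = 8413255/33294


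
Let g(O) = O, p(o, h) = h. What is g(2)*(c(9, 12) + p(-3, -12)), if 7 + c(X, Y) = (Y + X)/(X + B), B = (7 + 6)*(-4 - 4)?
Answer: -3652/95 ≈ -38.442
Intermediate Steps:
B = -104 (B = 13*(-8) = -104)
c(X, Y) = -7 + (X + Y)/(-104 + X) (c(X, Y) = -7 + (Y + X)/(X - 104) = -7 + (X + Y)/(-104 + X))
g(2)*(c(9, 12) + p(-3, -12)) = 2*((728 + 12 - 6*9)/(-104 + 9) - 12) = 2*((728 + 12 - 54)/(-95) - 12) = 2*(-1/95*686 - 12) = 2*(-686/95 - 12) = 2*(-1826/95) = -3652/95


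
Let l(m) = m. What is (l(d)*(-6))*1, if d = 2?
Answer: -12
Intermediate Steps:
(l(d)*(-6))*1 = (2*(-6))*1 = -12*1 = -12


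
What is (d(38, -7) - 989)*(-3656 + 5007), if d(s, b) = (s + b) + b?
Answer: -1303715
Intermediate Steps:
d(s, b) = s + 2*b (d(s, b) = (b + s) + b = s + 2*b)
(d(38, -7) - 989)*(-3656 + 5007) = ((38 + 2*(-7)) - 989)*(-3656 + 5007) = ((38 - 14) - 989)*1351 = (24 - 989)*1351 = -965*1351 = -1303715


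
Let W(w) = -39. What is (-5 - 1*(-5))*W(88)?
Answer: 0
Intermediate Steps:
(-5 - 1*(-5))*W(88) = (-5 - 1*(-5))*(-39) = (-5 + 5)*(-39) = 0*(-39) = 0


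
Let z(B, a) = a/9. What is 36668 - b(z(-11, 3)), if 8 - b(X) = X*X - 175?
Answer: 328366/9 ≈ 36485.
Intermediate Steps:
z(B, a) = a/9 (z(B, a) = a*(1/9) = a/9)
b(X) = 183 - X**2 (b(X) = 8 - (X*X - 175) = 8 - (X**2 - 175) = 8 - (-175 + X**2) = 8 + (175 - X**2) = 183 - X**2)
36668 - b(z(-11, 3)) = 36668 - (183 - ((1/9)*3)**2) = 36668 - (183 - (1/3)**2) = 36668 - (183 - 1*1/9) = 36668 - (183 - 1/9) = 36668 - 1*1646/9 = 36668 - 1646/9 = 328366/9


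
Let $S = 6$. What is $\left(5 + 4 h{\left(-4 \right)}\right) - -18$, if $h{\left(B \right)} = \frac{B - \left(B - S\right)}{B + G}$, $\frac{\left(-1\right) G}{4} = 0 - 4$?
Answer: $25$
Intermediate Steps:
$G = 16$ ($G = - 4 \left(0 - 4\right) = \left(-4\right) \left(-4\right) = 16$)
$h{\left(B \right)} = \frac{6}{16 + B}$ ($h{\left(B \right)} = \frac{B - \left(-6 + B\right)}{B + 16} = \frac{6}{16 + B}$)
$\left(5 + 4 h{\left(-4 \right)}\right) - -18 = \left(5 + 4 \frac{6}{16 - 4}\right) - -18 = \left(5 + 4 \cdot \frac{6}{12}\right) + 18 = \left(5 + 4 \cdot 6 \cdot \frac{1}{12}\right) + 18 = \left(5 + 4 \cdot \frac{1}{2}\right) + 18 = \left(5 + 2\right) + 18 = 7 + 18 = 25$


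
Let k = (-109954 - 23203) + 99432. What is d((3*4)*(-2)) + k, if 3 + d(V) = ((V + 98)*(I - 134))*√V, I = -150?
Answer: -33728 - 42032*I*√6 ≈ -33728.0 - 1.0296e+5*I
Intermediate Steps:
k = -33725 (k = -133157 + 99432 = -33725)
d(V) = -3 + √V*(-27832 - 284*V) (d(V) = -3 + ((V + 98)*(-150 - 134))*√V = -3 + ((98 + V)*(-284))*√V = -3 + (-27832 - 284*V)*√V = -3 + √V*(-27832 - 284*V))
d((3*4)*(-2)) + k = (-3 - 27832*2*I*√6 - 284*(-48*I*√6)) - 33725 = (-3 - 55664*I*√6 - (-13632)*I*√6) - 33725 = (-3 - 55664*I*√6 + 13632*I*√6) - 33725 = (-3 - 42032*I*√6) - 33725 = -33728 - 42032*I*√6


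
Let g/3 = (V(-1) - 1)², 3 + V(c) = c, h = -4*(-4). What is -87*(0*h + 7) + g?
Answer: -534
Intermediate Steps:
h = 16
V(c) = -3 + c
g = 75 (g = 3*((-3 - 1) - 1)² = 3*(-4 - 1)² = 3*(-5)² = 3*25 = 75)
-87*(0*h + 7) + g = -87*(0*16 + 7) + 75 = -87*(0 + 7) + 75 = -87*7 + 75 = -609 + 75 = -534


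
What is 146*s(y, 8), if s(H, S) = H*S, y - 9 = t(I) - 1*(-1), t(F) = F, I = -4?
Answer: 7008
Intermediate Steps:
y = 6 (y = 9 + (-4 - 1*(-1)) = 9 + (-4 + 1) = 9 - 3 = 6)
146*s(y, 8) = 146*(6*8) = 146*48 = 7008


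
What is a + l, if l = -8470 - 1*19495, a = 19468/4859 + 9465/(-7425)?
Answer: -67254987194/2405205 ≈ -27962.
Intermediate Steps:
a = 6570631/2405205 (a = 19468*(1/4859) + 9465*(-1/7425) = 19468/4859 - 631/495 = 6570631/2405205 ≈ 2.7318)
l = -27965 (l = -8470 - 19495 = -27965)
a + l = 6570631/2405205 - 27965 = -67254987194/2405205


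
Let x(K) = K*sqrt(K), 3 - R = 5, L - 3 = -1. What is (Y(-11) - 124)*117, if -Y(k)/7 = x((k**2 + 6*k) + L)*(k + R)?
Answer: -14508 + 606879*sqrt(57) ≈ 4.5673e+6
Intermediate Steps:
L = 2 (L = 3 - 1 = 2)
R = -2 (R = 3 - 1*5 = 3 - 5 = -2)
x(K) = K**(3/2)
Y(k) = -7*(2 + k**2 + 6*k)**(3/2)*(-2 + k) (Y(k) = -7*((k**2 + 6*k) + 2)**(3/2)*(k - 2) = -7*(2 + k**2 + 6*k)**(3/2)*(-2 + k))
(Y(-11) - 124)*117 = (7*(2 + (-11)**2 + 6*(-11))**(3/2)*(2 - 1*(-11)) - 124)*117 = (7*(2 + 121 - 66)**(3/2)*(2 + 11) - 124)*117 = (7*57**(3/2)*13 - 124)*117 = (7*(57*sqrt(57))*13 - 124)*117 = (5187*sqrt(57) - 124)*117 = (-124 + 5187*sqrt(57))*117 = -14508 + 606879*sqrt(57)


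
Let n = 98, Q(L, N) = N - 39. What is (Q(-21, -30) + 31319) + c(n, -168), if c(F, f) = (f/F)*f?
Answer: 31538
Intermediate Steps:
Q(L, N) = -39 + N
c(F, f) = f**2/F
(Q(-21, -30) + 31319) + c(n, -168) = ((-39 - 30) + 31319) + (-168)**2/98 = (-69 + 31319) + (1/98)*28224 = 31250 + 288 = 31538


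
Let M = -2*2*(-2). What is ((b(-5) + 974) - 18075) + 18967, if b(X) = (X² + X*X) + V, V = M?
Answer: 1924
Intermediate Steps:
M = 8 (M = -4*(-2) = 8)
V = 8
b(X) = 8 + 2*X² (b(X) = (X² + X*X) + 8 = (X² + X²) + 8 = 2*X² + 8 = 8 + 2*X²)
((b(-5) + 974) - 18075) + 18967 = (((8 + 2*(-5)²) + 974) - 18075) + 18967 = (((8 + 2*25) + 974) - 18075) + 18967 = (((8 + 50) + 974) - 18075) + 18967 = ((58 + 974) - 18075) + 18967 = (1032 - 18075) + 18967 = -17043 + 18967 = 1924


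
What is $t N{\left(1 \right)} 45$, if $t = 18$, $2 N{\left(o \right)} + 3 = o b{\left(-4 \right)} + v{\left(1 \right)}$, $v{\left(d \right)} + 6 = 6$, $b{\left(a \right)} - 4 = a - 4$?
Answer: $-2835$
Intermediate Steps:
$b{\left(a \right)} = a$ ($b{\left(a \right)} = 4 + \left(a - 4\right) = 4 + \left(-4 + a\right) = a$)
$v{\left(d \right)} = 0$ ($v{\left(d \right)} = -6 + 6 = 0$)
$N{\left(o \right)} = - \frac{3}{2} - 2 o$ ($N{\left(o \right)} = - \frac{3}{2} + \frac{o \left(-4\right) + 0}{2} = - \frac{3}{2} + \frac{- 4 o + 0}{2} = - \frac{3}{2} + \frac{\left(-4\right) o}{2} = - \frac{3}{2} - 2 o$)
$t N{\left(1 \right)} 45 = 18 \left(- \frac{3}{2} - 2\right) 45 = 18 \left(- \frac{7}{2}\right) 45 = \left(-63\right) 45 = -2835$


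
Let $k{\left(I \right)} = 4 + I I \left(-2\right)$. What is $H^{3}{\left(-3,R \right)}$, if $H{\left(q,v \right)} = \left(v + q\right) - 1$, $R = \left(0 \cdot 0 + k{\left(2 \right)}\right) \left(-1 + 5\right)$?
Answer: $-8000$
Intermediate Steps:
$k{\left(I \right)} = 4 - 2 I^{2}$ ($k{\left(I \right)} = 4 + I^{2} \left(-2\right) = 4 - 2 I^{2}$)
$R = -16$ ($R = \left(0 \cdot 0 + \left(4 - 2 \cdot 2^{2}\right)\right) \left(-1 + 5\right) = \left(0 + \left(4 - 8\right)\right) 4 = \left(0 - 4\right) 4 = \left(-4\right) 4 = -16$)
$H{\left(q,v \right)} = -1 + q + v$ ($H{\left(q,v \right)} = \left(q + v\right) - 1 = -1 + q + v$)
$H^{3}{\left(-3,R \right)} = \left(-1 - 3 - 16\right)^{3} = \left(-20\right)^{3} = -8000$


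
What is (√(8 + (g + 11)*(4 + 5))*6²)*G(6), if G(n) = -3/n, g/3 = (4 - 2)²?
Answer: -18*√215 ≈ -263.93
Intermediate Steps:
g = 12 (g = 3*(4 - 2)² = 3*2² = 3*4 = 12)
(√(8 + (g + 11)*(4 + 5))*6²)*G(6) = (√(8 + (12 + 11)*(4 + 5))*6²)*(-3/6) = (√(8 + 23*9)*36)*(-3*⅙) = (√(8 + 207)*36)*(-½) = (√215*36)*(-½) = (36*√215)*(-½) = -18*√215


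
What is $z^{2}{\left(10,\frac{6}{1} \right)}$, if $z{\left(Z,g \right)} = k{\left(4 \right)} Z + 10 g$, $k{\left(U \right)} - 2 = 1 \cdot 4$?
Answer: $14400$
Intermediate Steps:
$k{\left(U \right)} = 6$ ($k{\left(U \right)} = 2 + 1 \cdot 4 = 2 + 4 = 6$)
$z{\left(Z,g \right)} = 6 Z + 10 g$
$z^{2}{\left(10,\frac{6}{1} \right)} = \left(6 \cdot 10 + 10 \cdot \frac{6}{1}\right)^{2} = \left(60 + 10 \cdot 6 \cdot 1\right)^{2} = \left(60 + 10 \cdot 6\right)^{2} = \left(60 + 60\right)^{2} = 120^{2} = 14400$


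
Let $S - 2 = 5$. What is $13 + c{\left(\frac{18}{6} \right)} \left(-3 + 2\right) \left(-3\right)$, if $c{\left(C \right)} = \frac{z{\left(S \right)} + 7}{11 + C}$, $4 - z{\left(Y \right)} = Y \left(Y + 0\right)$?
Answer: $\frac{34}{7} \approx 4.8571$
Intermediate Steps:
$S = 7$ ($S = 2 + 5 = 7$)
$z{\left(Y \right)} = 4 - Y^{2}$ ($z{\left(Y \right)} = 4 - Y \left(Y + 0\right) = 4 - Y Y = 4 - Y^{2}$)
$c{\left(C \right)} = - \frac{38}{11 + C}$ ($c{\left(C \right)} = \frac{\left(4 - 7^{2}\right) + 7}{11 + C} = \frac{\left(4 - 49\right) + 7}{11 + C} = \frac{-45 + 7}{11 + C} = - \frac{38}{11 + C}$)
$13 + c{\left(\frac{18}{6} \right)} \left(-3 + 2\right) \left(-3\right) = 13 + - \frac{38}{11 + \frac{18}{6}} \left(-3 + 2\right) \left(-3\right) = 13 + - \frac{38}{11 + 18 \cdot \frac{1}{6}} \left(\left(-1\right) \left(-3\right)\right) = 13 + - \frac{38}{11 + 3} \cdot 3 = 13 + - \frac{38}{14} \cdot 3 = 13 + \left(-38\right) \frac{1}{14} \cdot 3 = 13 - \frac{57}{7} = \frac{34}{7}$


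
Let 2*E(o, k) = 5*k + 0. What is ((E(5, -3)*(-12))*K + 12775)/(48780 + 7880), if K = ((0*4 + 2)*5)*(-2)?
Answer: 2195/11332 ≈ 0.19370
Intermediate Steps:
E(o, k) = 5*k/2 (E(o, k) = (5*k + 0)/2 = (5*k)/2 = 5*k/2)
K = -20 (K = ((0 + 2)*5)*(-2) = (2*5)*(-2) = 10*(-2) = -20)
((E(5, -3)*(-12))*K + 12775)/(48780 + 7880) = ((((5/2)*(-3))*(-12))*(-20) + 12775)/(48780 + 7880) = (-15/2*(-12)*(-20) + 12775)/56660 = (90*(-20) + 12775)*(1/56660) = (-1800 + 12775)*(1/56660) = 10975*(1/56660) = 2195/11332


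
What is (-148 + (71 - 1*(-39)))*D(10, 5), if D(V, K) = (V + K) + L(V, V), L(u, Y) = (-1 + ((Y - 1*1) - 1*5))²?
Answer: -912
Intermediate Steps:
L(u, Y) = (-7 + Y)² (L(u, Y) = (-1 + ((Y - 1) - 5))² = (-1 + ((-1 + Y) - 5))² = (-1 + (-6 + Y))² = (-7 + Y)²)
D(V, K) = K + V + (-7 + V)² (D(V, K) = (V + K) + (-7 + V)² = (K + V) + (-7 + V)² = K + V + (-7 + V)²)
(-148 + (71 - 1*(-39)))*D(10, 5) = (-148 + (71 - 1*(-39)))*(5 + 10 + (-7 + 10)²) = (-148 + (71 + 39))*(5 + 10 + 3²) = (-148 + 110)*(5 + 10 + 9) = -38*24 = -912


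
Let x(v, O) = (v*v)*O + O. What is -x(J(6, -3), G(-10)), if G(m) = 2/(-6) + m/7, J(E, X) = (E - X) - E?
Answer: 370/21 ≈ 17.619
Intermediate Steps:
J(E, X) = -X
G(m) = -⅓ + m/7 (G(m) = 2*(-⅙) + m*(⅐) = -⅓ + m/7)
x(v, O) = O + O*v² (x(v, O) = v²*O + O = O*v² + O = O + O*v²)
-x(J(6, -3), G(-10)) = -(-⅓ + (⅐)*(-10))*(1 + (-1*(-3))²) = -(-⅓ - 10/7)*(1 + 3²) = -(-37)*(1 + 9)/21 = -(-37)*10/21 = -1*(-370/21) = 370/21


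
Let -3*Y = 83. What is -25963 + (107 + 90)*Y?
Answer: -94240/3 ≈ -31413.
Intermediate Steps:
Y = -83/3 (Y = -⅓*83 = -83/3 ≈ -27.667)
-25963 + (107 + 90)*Y = -25963 + (107 + 90)*(-83/3) = -25963 + 197*(-83/3) = -25963 - 16351/3 = -94240/3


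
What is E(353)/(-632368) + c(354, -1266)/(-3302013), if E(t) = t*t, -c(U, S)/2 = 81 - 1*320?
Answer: -37432982711/189826123344 ≈ -0.19720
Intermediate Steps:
c(U, S) = 478 (c(U, S) = -2*(81 - 1*320) = -2*(81 - 320) = -2*(-239) = 478)
E(t) = t**2
E(353)/(-632368) + c(354, -1266)/(-3302013) = 353**2/(-632368) + 478/(-3302013) = 124609*(-1/632368) + 478*(-1/3302013) = -124609/632368 - 478/3302013 = -37432982711/189826123344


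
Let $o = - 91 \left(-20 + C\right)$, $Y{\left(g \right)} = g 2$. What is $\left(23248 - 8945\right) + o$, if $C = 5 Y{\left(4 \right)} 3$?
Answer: $5203$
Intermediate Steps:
$Y{\left(g \right)} = 2 g$
$C = 120$ ($C = 5 \cdot 2 \cdot 4 \cdot 3 = 5 \cdot 8 \cdot 3 = 40 \cdot 3 = 120$)
$o = -9100$ ($o = - 91 \left(-20 + 120\right) = \left(-91\right) 100 = -9100$)
$\left(23248 - 8945\right) + o = \left(23248 - 8945\right) - 9100 = 14303 - 9100 = 5203$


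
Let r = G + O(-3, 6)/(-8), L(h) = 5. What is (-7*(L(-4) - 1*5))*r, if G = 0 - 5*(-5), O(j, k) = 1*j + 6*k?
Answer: 0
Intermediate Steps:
O(j, k) = j + 6*k
G = 25 (G = 0 + 25 = 25)
r = 167/8 (r = 25 + (-3 + 6*6)/(-8) = 25 + (-3 + 36)*(-⅛) = 25 + 33*(-⅛) = 25 - 33/8 = 167/8 ≈ 20.875)
(-7*(L(-4) - 1*5))*r = -7*(5 - 1*5)*(167/8) = -7*(5 - 5)*(167/8) = -7*0*(167/8) = 0*(167/8) = 0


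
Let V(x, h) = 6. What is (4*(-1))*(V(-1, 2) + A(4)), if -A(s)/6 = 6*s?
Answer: 552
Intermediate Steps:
A(s) = -36*s
(4*(-1))*(V(-1, 2) + A(4)) = (4*(-1))*(6 - 36*4) = -4*(6 - 144) = -4*(-138) = 552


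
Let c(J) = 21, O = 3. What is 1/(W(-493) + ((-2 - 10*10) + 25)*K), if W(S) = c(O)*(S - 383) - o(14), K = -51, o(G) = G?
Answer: -1/14483 ≈ -6.9047e-5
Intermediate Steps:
W(S) = -8057 + 21*S (W(S) = 21*(S - 383) - 1*14 = 21*(-383 + S) - 14 = (-8043 + 21*S) - 14 = -8057 + 21*S)
1/(W(-493) + ((-2 - 10*10) + 25)*K) = 1/((-8057 + 21*(-493)) + ((-2 - 10*10) + 25)*(-51)) = 1/((-8057 - 10353) + ((-2 - 100) + 25)*(-51)) = 1/(-18410 + (-102 + 25)*(-51)) = 1/(-18410 - 77*(-51)) = 1/(-18410 + 3927) = 1/(-14483) = -1/14483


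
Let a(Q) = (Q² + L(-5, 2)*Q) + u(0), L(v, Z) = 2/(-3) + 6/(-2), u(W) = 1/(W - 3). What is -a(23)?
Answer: -1333/3 ≈ -444.33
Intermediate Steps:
u(W) = 1/(-3 + W)
L(v, Z) = -11/3 (L(v, Z) = 2*(-⅓) + 6*(-½) = -⅔ - 3 = -11/3)
a(Q) = -⅓ + Q² - 11*Q/3 (a(Q) = (Q² - 11*Q/3) + 1/(-3 + 0) = (Q² - 11*Q/3) + 1/(-3) = (Q² - 11*Q/3) - ⅓ = -⅓ + Q² - 11*Q/3)
-a(23) = -(-⅓ + 23² - 11/3*23) = -(-⅓ + 529 - 253/3) = -1*1333/3 = -1333/3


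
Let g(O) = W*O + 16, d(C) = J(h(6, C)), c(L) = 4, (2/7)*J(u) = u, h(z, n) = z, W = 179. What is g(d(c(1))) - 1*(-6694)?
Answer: 10469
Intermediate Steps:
J(u) = 7*u/2
d(C) = 21 (d(C) = (7/2)*6 = 21)
g(O) = 16 + 179*O (g(O) = 179*O + 16 = 16 + 179*O)
g(d(c(1))) - 1*(-6694) = (16 + 179*21) - 1*(-6694) = (16 + 3759) + 6694 = 3775 + 6694 = 10469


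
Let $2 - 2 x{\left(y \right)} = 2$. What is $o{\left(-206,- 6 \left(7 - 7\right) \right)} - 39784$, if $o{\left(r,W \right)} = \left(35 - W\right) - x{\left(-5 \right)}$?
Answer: $-39749$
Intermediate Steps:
$x{\left(y \right)} = 0$ ($x{\left(y \right)} = 1 - 1 = 0$)
$o{\left(r,W \right)} = 35 - W$ ($o{\left(r,W \right)} = \left(35 - W\right) - 0 = \left(35 - W\right) + 0 = 35 - W$)
$o{\left(-206,- 6 \left(7 - 7\right) \right)} - 39784 = \left(35 - - 6 \left(7 - 7\right)\right) - 39784 = \left(35 - \left(-6\right) 0\right) - 39784 = \left(35 - 0\right) - 39784 = \left(35 + 0\right) - 39784 = 35 - 39784 = -39749$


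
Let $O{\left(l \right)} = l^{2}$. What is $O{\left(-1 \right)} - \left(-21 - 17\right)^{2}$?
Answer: $-1443$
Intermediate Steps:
$O{\left(-1 \right)} - \left(-21 - 17\right)^{2} = \left(-1\right)^{2} - \left(-21 - 17\right)^{2} = 1 - \left(-38\right)^{2} = 1 - 1444 = -1443$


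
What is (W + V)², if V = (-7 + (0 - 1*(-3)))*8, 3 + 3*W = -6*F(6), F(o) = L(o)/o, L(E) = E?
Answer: 1225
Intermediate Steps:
F(o) = 1 (F(o) = o/o = 1)
W = -3 (W = -1 + (-6*1)/3 = -1 + (⅓)*(-6) = -1 - 2 = -3)
V = -32 (V = (-7 + (0 + 3))*8 = (-7 + 3)*8 = -4*8 = -32)
(W + V)² = (-3 - 32)² = (-35)² = 1225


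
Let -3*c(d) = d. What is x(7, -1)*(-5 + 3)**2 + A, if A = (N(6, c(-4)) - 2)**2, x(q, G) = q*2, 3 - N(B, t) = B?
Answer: 81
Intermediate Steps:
c(d) = -d/3
N(B, t) = 3 - B
x(q, G) = 2*q
A = 25 (A = ((3 - 1*6) - 2)**2 = ((3 - 6) - 2)**2 = (-3 - 2)**2 = (-5)**2 = 25)
x(7, -1)*(-5 + 3)**2 + A = (2*7)*(-5 + 3)**2 + 25 = 14*(-2)**2 + 25 = 14*4 + 25 = 56 + 25 = 81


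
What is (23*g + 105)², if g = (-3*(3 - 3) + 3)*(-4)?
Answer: 29241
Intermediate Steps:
g = -12 (g = (-3*0 + 3)*(-4) = (0 + 3)*(-4) = 3*(-4) = -12)
(23*g + 105)² = (23*(-12) + 105)² = (-276 + 105)² = (-171)² = 29241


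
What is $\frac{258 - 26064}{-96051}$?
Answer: $\frac{8602}{32017} \approx 0.26867$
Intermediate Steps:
$\frac{258 - 26064}{-96051} = \left(258 - 26064\right) \left(- \frac{1}{96051}\right) = \left(-25806\right) \left(- \frac{1}{96051}\right) = \frac{8602}{32017}$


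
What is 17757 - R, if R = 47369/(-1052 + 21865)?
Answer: 369529072/20813 ≈ 17755.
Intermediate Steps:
R = 47369/20813 ≈ 2.2759
17757 - R = 17757 - 1*47369/20813 = 17757 - 47369/20813 = 369529072/20813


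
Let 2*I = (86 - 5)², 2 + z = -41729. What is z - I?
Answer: -90023/2 ≈ -45012.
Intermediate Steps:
z = -41731 (z = -2 - 41729 = -41731)
I = 6561/2 (I = (86 - 5)²/2 = (½)*81² = (½)*6561 = 6561/2 ≈ 3280.5)
z - I = -41731 - 1*6561/2 = -41731 - 6561/2 = -90023/2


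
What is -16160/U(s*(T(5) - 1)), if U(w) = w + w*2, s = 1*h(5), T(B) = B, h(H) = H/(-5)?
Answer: 4040/3 ≈ 1346.7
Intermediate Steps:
h(H) = -H/5 (h(H) = H*(-⅕) = -H/5)
s = -1 (s = 1*(-⅕*5) = 1*(-1) = -1)
U(w) = 3*w (U(w) = w + 2*w = 3*w)
-16160/U(s*(T(5) - 1)) = -16160*(-1/(3*(5 - 1))) = -16160/(3*(-1*4)) = -16160/(3*(-4)) = -16160/(-12) = -16160*(-1/12) = 4040/3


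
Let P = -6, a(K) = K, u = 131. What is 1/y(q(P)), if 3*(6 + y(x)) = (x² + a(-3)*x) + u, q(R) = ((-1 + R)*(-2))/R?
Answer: 27/1129 ≈ 0.023915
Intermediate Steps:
q(R) = (2 - 2*R)/R
y(x) = 113/3 - x + x²/3 (y(x) = -6 + ((x² - 3*x) + 131)/3 = -6 + (131 + x² - 3*x)/3 = -6 + (131/3 - x + x²/3) = 113/3 - x + x²/3)
1/y(q(P)) = 1/(113/3 - (-2 + 2/(-6)) + (-2 + 2/(-6))²/3) = 1/(113/3 - (-2 + 2*(-⅙)) + (-2 + 2*(-⅙))²/3) = 1/(113/3 - (-2 - ⅓) + (-2 - ⅓)²/3) = 1/(113/3 - 1*(-7/3) + (-7/3)²/3) = 1/(113/3 + 7/3 + (⅓)*(49/9)) = 1/(113/3 + 7/3 + 49/27) = 1/(1129/27) = 27/1129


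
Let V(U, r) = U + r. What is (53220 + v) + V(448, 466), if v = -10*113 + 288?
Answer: 53292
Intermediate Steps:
v = -842 (v = -1130 + 288 = -842)
(53220 + v) + V(448, 466) = (53220 - 842) + (448 + 466) = 52378 + 914 = 53292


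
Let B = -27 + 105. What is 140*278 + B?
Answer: 38998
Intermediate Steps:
B = 78
140*278 + B = 140*278 + 78 = 38920 + 78 = 38998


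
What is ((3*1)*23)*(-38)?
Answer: -2622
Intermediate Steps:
((3*1)*23)*(-38) = (3*23)*(-38) = 69*(-38) = -2622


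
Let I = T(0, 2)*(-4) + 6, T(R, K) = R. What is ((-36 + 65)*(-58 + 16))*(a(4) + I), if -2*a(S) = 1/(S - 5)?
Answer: -7917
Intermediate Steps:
a(S) = -1/(2*(-5 + S)) (a(S) = -1/(2*(S - 5)) = -1/(2*(-5 + S)))
I = 6 (I = 0*(-4) + 6 = 0 + 6 = 6)
((-36 + 65)*(-58 + 16))*(a(4) + I) = ((-36 + 65)*(-58 + 16))*(-1/(-10 + 2*4) + 6) = (29*(-42))*(-1/(-10 + 8) + 6) = -1218*(-1/(-2) + 6) = -1218*(-1*(-½) + 6) = -1218*(½ + 6) = -1218*13/2 = -7917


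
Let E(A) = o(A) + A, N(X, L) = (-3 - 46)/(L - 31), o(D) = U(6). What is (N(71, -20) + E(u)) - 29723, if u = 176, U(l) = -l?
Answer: -1507154/51 ≈ -29552.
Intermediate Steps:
o(D) = -6 (o(D) = -1*6 = -6)
N(X, L) = -49/(-31 + L)
E(A) = -6 + A
(N(71, -20) + E(u)) - 29723 = (-49/(-31 - 20) + (-6 + 176)) - 29723 = (-49/(-51) + 170) - 29723 = (-49*(-1/51) + 170) - 29723 = (49/51 + 170) - 29723 = 8719/51 - 29723 = -1507154/51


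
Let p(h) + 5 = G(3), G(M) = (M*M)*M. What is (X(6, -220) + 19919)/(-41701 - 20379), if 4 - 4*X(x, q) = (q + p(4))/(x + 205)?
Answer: -8406339/26197760 ≈ -0.32088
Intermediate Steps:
G(M) = M³ (G(M) = M²*M = M³)
p(h) = 22 (p(h) = -5 + 3³ = -5 + 27 = 22)
X(x, q) = 1 - (22 + q)/(4*(205 + x)) (X(x, q) = 1 - (q + 22)/(4*(x + 205)) = 1 - (22 + q)/(4*(205 + x)))
(X(6, -220) + 19919)/(-41701 - 20379) = ((798 - 1*(-220) + 4*6)/(4*(205 + 6)) + 19919)/(-41701 - 20379) = ((¼)*(798 + 220 + 24)/211 + 19919)/(-62080) = ((¼)*(1/211)*1042 + 19919)*(-1/62080) = (521/422 + 19919)*(-1/62080) = (8406339/422)*(-1/62080) = -8406339/26197760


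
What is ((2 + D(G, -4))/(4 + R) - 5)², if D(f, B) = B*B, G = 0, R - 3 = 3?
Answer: 256/25 ≈ 10.240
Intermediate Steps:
R = 6 (R = 3 + 3 = 6)
D(f, B) = B²
((2 + D(G, -4))/(4 + R) - 5)² = ((2 + (-4)²)/(4 + 6) - 5)² = ((2 + 16)/10 - 5)² = ((⅒)*18 - 5)² = (9/5 - 5)² = (-16/5)² = 256/25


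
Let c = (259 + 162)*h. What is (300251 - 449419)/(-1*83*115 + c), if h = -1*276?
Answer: 149168/125741 ≈ 1.1863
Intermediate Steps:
h = -276
c = -116196 (c = (259 + 162)*(-276) = 421*(-276) = -116196)
(300251 - 449419)/(-1*83*115 + c) = (300251 - 449419)/(-1*83*115 - 116196) = -149168/(-83*115 - 116196) = -149168/(-9545 - 116196) = -149168/(-125741) = -149168*(-1/125741) = 149168/125741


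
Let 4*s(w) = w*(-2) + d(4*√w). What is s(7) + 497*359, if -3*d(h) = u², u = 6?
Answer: 356833/2 ≈ 1.7842e+5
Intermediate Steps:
d(h) = -12 (d(h) = -⅓*6² = -⅓*36 = -12)
s(w) = -3 - w/2 (s(w) = (w*(-2) - 12)/4 = (-2*w - 12)/4 = (-12 - 2*w)/4 = -3 - w/2)
s(7) + 497*359 = (-3 - ½*7) + 497*359 = (-3 - 7/2) + 178423 = -13/2 + 178423 = 356833/2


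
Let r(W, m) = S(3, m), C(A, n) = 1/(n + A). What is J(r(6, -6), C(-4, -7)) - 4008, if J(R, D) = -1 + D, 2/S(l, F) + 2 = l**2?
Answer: -44100/11 ≈ -4009.1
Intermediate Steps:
C(A, n) = 1/(A + n)
S(l, F) = 2/(-2 + l**2)
r(W, m) = 2/7 (r(W, m) = 2/(-2 + 3**2) = 2/(-2 + 9) = 2/7)
J(r(6, -6), C(-4, -7)) - 4008 = (-1 + 1/(-4 - 7)) - 4008 = (-1 + 1/(-11)) - 4008 = (-1 - 1/11) - 4008 = -12/11 - 4008 = -44100/11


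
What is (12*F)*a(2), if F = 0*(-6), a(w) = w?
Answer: 0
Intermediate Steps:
F = 0
(12*F)*a(2) = (12*0)*2 = 0*2 = 0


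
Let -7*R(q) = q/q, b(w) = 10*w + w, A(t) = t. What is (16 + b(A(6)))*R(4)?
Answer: -82/7 ≈ -11.714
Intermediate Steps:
b(w) = 11*w
R(q) = -⅐ (R(q) = -q/(7*q) = -⅐*1 = -⅐)
(16 + b(A(6)))*R(4) = (16 + 11*6)*(-⅐) = (16 + 66)*(-⅐) = 82*(-⅐) = -82/7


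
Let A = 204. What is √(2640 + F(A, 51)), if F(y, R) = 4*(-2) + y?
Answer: 2*√709 ≈ 53.254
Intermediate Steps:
F(y, R) = -8 + y
√(2640 + F(A, 51)) = √(2640 + (-8 + 204)) = √(2640 + 196) = √2836 = 2*√709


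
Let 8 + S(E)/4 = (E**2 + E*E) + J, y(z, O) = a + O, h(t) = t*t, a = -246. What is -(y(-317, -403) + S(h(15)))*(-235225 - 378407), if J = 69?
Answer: 248272439040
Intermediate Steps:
h(t) = t**2
y(z, O) = -246 + O
S(E) = 244 + 8*E**2 (S(E) = -32 + 4*((E**2 + E*E) + 69) = -32 + 4*((E**2 + E**2) + 69) = -32 + 4*(2*E**2 + 69) = -32 + 4*(69 + 2*E**2) = -32 + (276 + 8*E**2) = 244 + 8*E**2)
-(y(-317, -403) + S(h(15)))*(-235225 - 378407) = -((-246 - 403) + (244 + 8*(15**2)**2))*(-235225 - 378407) = -(-649 + (244 + 8*225**2))*(-613632) = -(-649 + (244 + 8*50625))*(-613632) = -(-649 + (244 + 405000))*(-613632) = -(-649 + 405244)*(-613632) = -404595*(-613632) = -1*(-248272439040) = 248272439040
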